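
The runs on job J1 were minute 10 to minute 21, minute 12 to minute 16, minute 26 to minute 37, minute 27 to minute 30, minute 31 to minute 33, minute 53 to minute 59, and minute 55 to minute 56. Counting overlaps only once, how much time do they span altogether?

Merged: minute 10 to minute 21, minute 26 to minute 37, minute 53 to minute 59.
Lengths: 11 minutes + 11 minutes + 6 minutes = 28 minutes.

28 minutes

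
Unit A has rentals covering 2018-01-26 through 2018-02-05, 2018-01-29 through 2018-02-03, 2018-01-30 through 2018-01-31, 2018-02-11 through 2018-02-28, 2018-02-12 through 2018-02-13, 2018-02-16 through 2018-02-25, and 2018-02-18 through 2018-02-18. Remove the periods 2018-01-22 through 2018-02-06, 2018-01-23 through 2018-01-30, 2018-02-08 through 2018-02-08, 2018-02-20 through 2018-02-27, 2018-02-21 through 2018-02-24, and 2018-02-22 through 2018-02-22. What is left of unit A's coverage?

2018-02-11 through 2018-02-19, 2018-02-28 through 2018-02-28

First set merges to 2018-01-26 through 2018-02-05, 2018-02-11 through 2018-02-28.
Second set merges to 2018-01-22 through 2018-02-06, 2018-02-08 through 2018-02-08, 2018-02-20 through 2018-02-27.
2018-01-26 through 2018-02-05: entirely removed.
2018-02-11 through 2018-02-28 \ B = 2018-02-11 through 2018-02-19, 2018-02-28 through 2018-02-28.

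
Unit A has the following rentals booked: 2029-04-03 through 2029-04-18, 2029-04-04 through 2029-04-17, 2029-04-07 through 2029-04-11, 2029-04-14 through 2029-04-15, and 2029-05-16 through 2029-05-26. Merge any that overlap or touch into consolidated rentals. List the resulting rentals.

2029-04-03 through 2029-04-18, 2029-05-16 through 2029-05-26

2029-04-04 through 2029-04-17 overlaps/touches 2029-04-03 through 2029-04-18 → extend to 2029-04-03 through 2029-04-18.
2029-04-07 through 2029-04-11 overlaps/touches 2029-04-03 through 2029-04-18 → extend to 2029-04-03 through 2029-04-18.
2029-04-14 through 2029-04-15 overlaps/touches 2029-04-03 through 2029-04-18 → extend to 2029-04-03 through 2029-04-18.
2029-05-16 through 2029-05-26 is disjoint → start new block.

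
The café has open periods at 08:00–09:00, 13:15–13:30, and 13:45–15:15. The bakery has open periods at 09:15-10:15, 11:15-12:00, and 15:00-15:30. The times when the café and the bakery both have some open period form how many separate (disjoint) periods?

1

A ∩ B = 15:00–15:15.
That is 1 disjoint piece.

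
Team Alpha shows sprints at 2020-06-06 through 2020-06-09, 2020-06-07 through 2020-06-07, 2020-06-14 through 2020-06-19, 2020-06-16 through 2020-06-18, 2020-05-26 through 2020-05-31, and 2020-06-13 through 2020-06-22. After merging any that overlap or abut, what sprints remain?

Sort by start: 2020-05-26 through 2020-05-31, 2020-06-06 through 2020-06-09, 2020-06-07 through 2020-06-07, 2020-06-13 through 2020-06-22, 2020-06-14 through 2020-06-19, 2020-06-16 through 2020-06-18.
2020-06-06 through 2020-06-09 is disjoint → start new block.
2020-06-07 through 2020-06-07 overlaps/touches 2020-06-06 through 2020-06-09 → extend to 2020-06-06 through 2020-06-09.
2020-06-13 through 2020-06-22 is disjoint → start new block.
2020-06-14 through 2020-06-19 overlaps/touches 2020-06-13 through 2020-06-22 → extend to 2020-06-13 through 2020-06-22.
2020-06-16 through 2020-06-18 overlaps/touches 2020-06-13 through 2020-06-22 → extend to 2020-06-13 through 2020-06-22.

2020-05-26 through 2020-05-31, 2020-06-06 through 2020-06-09, 2020-06-13 through 2020-06-22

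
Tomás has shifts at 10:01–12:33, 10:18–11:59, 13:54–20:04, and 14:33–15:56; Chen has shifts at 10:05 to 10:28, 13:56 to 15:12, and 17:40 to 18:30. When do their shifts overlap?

10:05–10:28, 13:56–15:12, 17:40–18:30

First set merges to 10:01–12:33, 13:54–20:04.
10:01–12:33 ∩ B → 10:05–10:28.
13:54–20:04 ∩ B → 13:56–15:12, 17:40–18:30.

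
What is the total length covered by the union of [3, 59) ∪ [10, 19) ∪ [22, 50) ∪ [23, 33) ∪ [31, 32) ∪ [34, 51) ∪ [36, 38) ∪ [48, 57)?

56

Merged: [3, 59).
Length: 56.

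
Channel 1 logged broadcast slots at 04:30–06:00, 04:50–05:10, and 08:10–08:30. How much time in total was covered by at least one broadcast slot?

1 h 50 min

Merged: 04:30-06:00, 08:10-08:30.
Lengths: 1 h 30 min + 20 min = 1 h 50 min.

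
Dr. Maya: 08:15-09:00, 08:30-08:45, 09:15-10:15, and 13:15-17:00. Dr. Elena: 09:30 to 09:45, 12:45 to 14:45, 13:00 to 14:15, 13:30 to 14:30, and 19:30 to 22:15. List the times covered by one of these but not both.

Merge the first list: 08:15–09:00, 09:15–10:15, 13:15–17:00.
Merge the second list: 09:30–09:45, 12:45–14:45, 19:30–22:15.
A \ B = 08:15–09:00, 09:15–09:30, 09:45–10:15, 14:45–17:00.
B \ A = 12:45–13:15, 19:30–22:15.
Union of the two gives the symmetric difference.

08:15–09:00, 09:15–09:30, 09:45–10:15, 12:45–13:15, 14:45–17:00, 19:30–22:15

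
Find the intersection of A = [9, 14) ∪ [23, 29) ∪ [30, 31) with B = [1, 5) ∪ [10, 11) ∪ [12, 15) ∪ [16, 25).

[10, 11) ∪ [12, 14) ∪ [23, 25)

[9, 14) ∩ B → [10, 11), [12, 14).
[23, 29) ∩ B → [23, 25).
[30, 31) meets no B interval.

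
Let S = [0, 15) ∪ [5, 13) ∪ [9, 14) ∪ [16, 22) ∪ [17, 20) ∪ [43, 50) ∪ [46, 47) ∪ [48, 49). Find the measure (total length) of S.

28

Merged: [0, 15), [16, 22), [43, 50).
Lengths: 15 + 6 + 7 = 28.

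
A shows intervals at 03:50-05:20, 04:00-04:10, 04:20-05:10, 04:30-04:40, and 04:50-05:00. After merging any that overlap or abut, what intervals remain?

03:50–05:20

04:00–04:10 overlaps/touches 03:50–05:20 → extend to 03:50–05:20.
04:20–05:10 overlaps/touches 03:50–05:20 → extend to 03:50–05:20.
04:30–04:40 overlaps/touches 03:50–05:20 → extend to 03:50–05:20.
04:50–05:00 overlaps/touches 03:50–05:20 → extend to 03:50–05:20.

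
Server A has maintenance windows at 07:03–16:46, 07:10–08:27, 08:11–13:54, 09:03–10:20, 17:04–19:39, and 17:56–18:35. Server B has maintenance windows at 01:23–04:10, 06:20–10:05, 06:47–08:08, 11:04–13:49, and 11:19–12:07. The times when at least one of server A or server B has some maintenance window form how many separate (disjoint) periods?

3

A, merged: 07:03–16:46, 17:04–19:39.
B, merged: 01:23–04:10, 06:20–10:05, 11:04–13:49.
A ∪ B = 01:23–04:10, 06:20–16:46, 17:04–19:39.
That is 3 disjoint pieces.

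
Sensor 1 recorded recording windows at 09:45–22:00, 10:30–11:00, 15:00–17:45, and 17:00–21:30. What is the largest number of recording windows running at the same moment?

Sweep endpoints in order; track running count of active intervals.
Peak of 3 reached at 17:00.

3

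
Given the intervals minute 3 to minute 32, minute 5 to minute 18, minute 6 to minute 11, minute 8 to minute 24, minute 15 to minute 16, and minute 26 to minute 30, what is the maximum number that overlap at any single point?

4

At minute 8, 4 of the intervals are simultaneously active.
No point has more.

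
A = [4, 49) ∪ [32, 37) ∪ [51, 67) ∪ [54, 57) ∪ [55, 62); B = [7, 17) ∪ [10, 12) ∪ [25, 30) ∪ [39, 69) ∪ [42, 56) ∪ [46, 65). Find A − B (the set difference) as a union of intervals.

Merge the first list: [4, 49), [51, 67).
Merge the second list: [7, 17), [25, 30), [39, 69).
[4, 49) minus B → [4, 7), [17, 25), [30, 39).
[51, 67): fully covered by B → removed.

[4, 7) ∪ [17, 25) ∪ [30, 39)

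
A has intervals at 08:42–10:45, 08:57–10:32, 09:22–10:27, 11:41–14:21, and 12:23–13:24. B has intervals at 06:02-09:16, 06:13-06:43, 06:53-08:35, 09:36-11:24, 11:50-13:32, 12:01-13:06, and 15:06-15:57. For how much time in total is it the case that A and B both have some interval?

First set merges to 08:42-10:45, 11:41-14:21.
Second set merges to 06:02-09:16, 09:36-11:24, 11:50-13:32, 15:06-15:57.
A ∩ B = 08:42-09:16, 09:36-10:45, 11:50-13:32.
Total: 34 min + 1 h 9 min + 1 h 42 min = 3 h 25 min.

3 h 25 min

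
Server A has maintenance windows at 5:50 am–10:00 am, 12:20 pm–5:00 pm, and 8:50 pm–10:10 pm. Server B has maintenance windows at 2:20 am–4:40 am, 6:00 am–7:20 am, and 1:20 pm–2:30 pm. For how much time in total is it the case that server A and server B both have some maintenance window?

2 h 30 min

A ∩ B = 6:00 am–7:20 am, 1:20 pm–2:30 pm.
Total: 1 h 20 min + 1 h 10 min = 2 h 30 min.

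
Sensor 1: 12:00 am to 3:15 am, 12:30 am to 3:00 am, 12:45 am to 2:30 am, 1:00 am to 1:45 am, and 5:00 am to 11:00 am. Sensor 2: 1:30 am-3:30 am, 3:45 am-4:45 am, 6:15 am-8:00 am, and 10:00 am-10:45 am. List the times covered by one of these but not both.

12:00 am–1:30 am, 3:15 am–3:30 am, 3:45 am–4:45 am, 5:00 am–6:15 am, 8:00 am–10:00 am, 10:45 am–11:00 am

First set merges to 12:00 am–3:15 am, 5:00 am–11:00 am.
A but not B: 12:00 am–1:30 am, 5:00 am–6:15 am, 8:00 am–10:00 am, 10:45 am–11:00 am.
B but not A: 3:15 am–3:30 am, 3:45 am–4:45 am.
Combining gives A △ B.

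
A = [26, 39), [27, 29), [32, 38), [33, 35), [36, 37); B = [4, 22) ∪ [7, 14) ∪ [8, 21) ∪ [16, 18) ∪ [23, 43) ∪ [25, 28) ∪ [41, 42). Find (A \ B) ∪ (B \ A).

[4, 22) ∪ [23, 26) ∪ [39, 43)

A, merged: [26, 39).
B, merged: [4, 22), [23, 43).
Only in the first: none.
Only in the second: [4, 22), [23, 26), [39, 43).
Together these are the periods covered by exactly one.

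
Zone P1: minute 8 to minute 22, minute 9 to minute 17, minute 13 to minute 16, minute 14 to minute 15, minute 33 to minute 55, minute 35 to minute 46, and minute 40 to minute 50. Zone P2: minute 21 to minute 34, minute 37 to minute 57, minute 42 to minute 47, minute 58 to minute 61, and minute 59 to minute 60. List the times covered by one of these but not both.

First set merges to minute 8 to minute 22, minute 33 to minute 55.
Second set merges to minute 21 to minute 34, minute 37 to minute 57, minute 58 to minute 61.
A \ B = minute 8 to minute 21, minute 34 to minute 37.
B \ A = minute 22 to minute 33, minute 55 to minute 57, minute 58 to minute 61.
Union of the two gives the symmetric difference.

minute 8 to minute 21, minute 22 to minute 33, minute 34 to minute 37, minute 55 to minute 57, minute 58 to minute 61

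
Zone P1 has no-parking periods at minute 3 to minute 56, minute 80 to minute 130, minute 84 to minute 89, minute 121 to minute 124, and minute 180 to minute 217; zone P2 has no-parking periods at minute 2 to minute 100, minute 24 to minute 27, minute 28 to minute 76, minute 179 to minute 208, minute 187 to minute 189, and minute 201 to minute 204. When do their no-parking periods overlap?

minute 3 to minute 56, minute 80 to minute 100, minute 180 to minute 208

A, merged: minute 3 to minute 56, minute 80 to minute 130, minute 180 to minute 217.
B, merged: minute 2 to minute 100, minute 179 to minute 208.
minute 3 to minute 56 meets the second set on minute 3 to minute 56.
minute 80 to minute 130 meets the second set on minute 80 to minute 100.
minute 180 to minute 217 meets the second set on minute 180 to minute 208.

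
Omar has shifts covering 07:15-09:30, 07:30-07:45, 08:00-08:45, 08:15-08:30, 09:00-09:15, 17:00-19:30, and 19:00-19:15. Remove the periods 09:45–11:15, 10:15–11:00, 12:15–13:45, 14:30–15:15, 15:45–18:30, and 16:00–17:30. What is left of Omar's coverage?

Merge the first list: 07:15–09:30, 17:00–19:30.
Merge the second list: 09:45–11:15, 12:15–13:45, 14:30–15:15, 15:45–18:30.
07:15–09:30: no B overlap → unchanged.
17:00–19:30 minus B → 18:30–19:30.

07:15–09:30, 18:30–19:30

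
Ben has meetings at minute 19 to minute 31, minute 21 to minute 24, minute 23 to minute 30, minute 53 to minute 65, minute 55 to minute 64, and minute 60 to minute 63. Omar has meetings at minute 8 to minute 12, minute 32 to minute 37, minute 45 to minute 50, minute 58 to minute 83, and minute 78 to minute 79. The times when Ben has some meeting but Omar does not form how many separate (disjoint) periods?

2

Merge the first list: minute 19 to minute 31, minute 53 to minute 65.
Merge the second list: minute 8 to minute 12, minute 32 to minute 37, minute 45 to minute 50, minute 58 to minute 83.
A \ B = minute 19 to minute 31, minute 53 to minute 58.
That is 2 disjoint pieces.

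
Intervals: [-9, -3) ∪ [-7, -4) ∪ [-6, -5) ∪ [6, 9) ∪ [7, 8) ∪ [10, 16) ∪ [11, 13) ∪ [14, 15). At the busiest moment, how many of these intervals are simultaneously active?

At -6, 3 of the intervals are simultaneously active.
No point has more.

3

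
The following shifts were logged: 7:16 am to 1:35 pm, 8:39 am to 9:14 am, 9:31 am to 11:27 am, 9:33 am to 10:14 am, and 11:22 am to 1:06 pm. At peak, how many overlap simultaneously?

3

Sweep endpoints in order; track running count of active intervals.
Peak of 3 reached at 9:33 am.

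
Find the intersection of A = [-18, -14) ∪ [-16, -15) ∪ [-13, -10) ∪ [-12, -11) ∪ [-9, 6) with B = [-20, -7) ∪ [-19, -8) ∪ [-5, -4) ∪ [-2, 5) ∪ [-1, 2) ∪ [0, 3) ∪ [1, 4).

[-18, -14) ∪ [-13, -10) ∪ [-9, -7) ∪ [-5, -4) ∪ [-2, 5)

First set merges to [-18, -14), [-13, -10), [-9, 6).
Second set merges to [-20, -7), [-5, -4), [-2, 5).
[-18, -14) meets the second set on [-18, -14).
[-13, -10) meets the second set on [-13, -10).
[-9, 6) meets the second set on [-9, -7), [-5, -4), [-2, 5).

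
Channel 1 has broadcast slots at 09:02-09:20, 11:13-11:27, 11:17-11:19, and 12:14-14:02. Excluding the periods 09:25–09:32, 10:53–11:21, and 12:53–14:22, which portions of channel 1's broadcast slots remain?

Merge the first list: 09:02-09:20, 11:13-11:27, 12:14-14:02.
09:02-09:20: nothing removed.
11:13-11:27 \ B = 11:21-11:27.
12:14-14:02 \ B = 12:14-12:53.

09:02-09:20, 11:21-11:27, 12:14-12:53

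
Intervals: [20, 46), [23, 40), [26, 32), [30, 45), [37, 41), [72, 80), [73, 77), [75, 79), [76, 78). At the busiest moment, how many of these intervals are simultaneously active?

Sweep endpoints in order; track running count of active intervals.
Peak of 4 reached at 30.

4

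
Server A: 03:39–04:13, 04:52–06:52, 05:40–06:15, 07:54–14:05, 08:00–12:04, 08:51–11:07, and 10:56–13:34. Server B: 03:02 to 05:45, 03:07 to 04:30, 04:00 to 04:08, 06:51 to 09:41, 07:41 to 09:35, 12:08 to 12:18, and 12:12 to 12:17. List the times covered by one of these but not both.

Merge the first list: 03:39–04:13, 04:52–06:52, 07:54–14:05.
Merge the second list: 03:02–05:45, 06:51–09:41, 12:08–12:18.
Only in the first: 05:45–06:51, 09:41–12:08, 12:18–14:05.
Only in the second: 03:02–03:39, 04:13–04:52, 06:52–07:54.
Together these are the periods covered by exactly one.

03:02–03:39, 04:13–04:52, 05:45–06:51, 06:52–07:54, 09:41–12:08, 12:18–14:05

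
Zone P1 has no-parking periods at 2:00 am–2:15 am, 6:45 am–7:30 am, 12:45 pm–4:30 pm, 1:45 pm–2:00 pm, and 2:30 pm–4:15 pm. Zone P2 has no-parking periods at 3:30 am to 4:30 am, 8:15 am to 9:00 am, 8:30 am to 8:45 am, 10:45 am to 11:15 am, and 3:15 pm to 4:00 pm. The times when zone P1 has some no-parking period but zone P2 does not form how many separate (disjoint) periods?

4

Merge the first list: 2:00 am–2:15 am, 6:45 am–7:30 am, 12:45 pm–4:30 pm.
Merge the second list: 3:30 am–4:30 am, 8:15 am–9:00 am, 10:45 am–11:15 am, 3:15 pm–4:00 pm.
A \ B = 2:00 am–2:15 am, 6:45 am–7:30 am, 12:45 pm–3:15 pm, 4:00 pm–4:30 pm.
That is 4 disjoint pieces.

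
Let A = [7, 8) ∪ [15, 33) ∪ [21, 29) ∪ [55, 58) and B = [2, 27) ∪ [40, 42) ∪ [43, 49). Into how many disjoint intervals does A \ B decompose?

A, merged: [7, 8), [15, 33), [55, 58).
A \ B = [27, 33), [55, 58).
That is 2 disjoint pieces.

2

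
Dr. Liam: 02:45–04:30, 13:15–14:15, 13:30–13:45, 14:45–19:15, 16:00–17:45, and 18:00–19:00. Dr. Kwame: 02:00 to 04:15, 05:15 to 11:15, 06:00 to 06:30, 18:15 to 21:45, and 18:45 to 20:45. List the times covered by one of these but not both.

First set merges to 02:45-04:30, 13:15-14:15, 14:45-19:15.
Second set merges to 02:00-04:15, 05:15-11:15, 18:15-21:45.
A \ B = 04:15-04:30, 13:15-14:15, 14:45-18:15.
B \ A = 02:00-02:45, 05:15-11:15, 19:15-21:45.
Union of the two gives the symmetric difference.

02:00-02:45, 04:15-04:30, 05:15-11:15, 13:15-14:15, 14:45-18:15, 19:15-21:45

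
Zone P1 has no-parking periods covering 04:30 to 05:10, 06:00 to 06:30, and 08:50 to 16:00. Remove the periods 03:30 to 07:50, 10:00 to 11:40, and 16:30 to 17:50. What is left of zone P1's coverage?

04:30–05:10: entirely removed.
06:00–06:30: entirely removed.
08:50–16:00 \ B = 08:50–10:00, 11:40–16:00.

08:50–10:00, 11:40–16:00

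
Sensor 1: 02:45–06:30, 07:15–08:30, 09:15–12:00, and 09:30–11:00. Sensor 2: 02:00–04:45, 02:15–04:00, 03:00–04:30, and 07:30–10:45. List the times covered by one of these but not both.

A, merged: 02:45–06:30, 07:15–08:30, 09:15–12:00.
B, merged: 02:00–04:45, 07:30–10:45.
A \ B = 04:45–06:30, 07:15–07:30, 10:45–12:00.
B \ A = 02:00–02:45, 08:30–09:15.
Union of the two gives the symmetric difference.

02:00–02:45, 04:45–06:30, 07:15–07:30, 08:30–09:15, 10:45–12:00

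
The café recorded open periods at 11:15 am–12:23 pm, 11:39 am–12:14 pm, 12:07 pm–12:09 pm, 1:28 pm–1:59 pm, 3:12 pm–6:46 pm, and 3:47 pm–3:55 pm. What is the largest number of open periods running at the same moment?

Sweep endpoints in order; track running count of active intervals.
Peak of 3 reached at 12:07 pm.

3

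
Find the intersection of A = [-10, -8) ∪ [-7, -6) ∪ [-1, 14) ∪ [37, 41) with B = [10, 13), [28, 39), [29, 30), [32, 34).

Second set merges to [10, 13), [28, 39).
[-10, -8) falls entirely outside B.
[-7, -6) falls entirely outside B.
[-1, 14) overlaps B on [10, 13).
[37, 41) overlaps B on [37, 39).

[10, 13) ∪ [37, 39)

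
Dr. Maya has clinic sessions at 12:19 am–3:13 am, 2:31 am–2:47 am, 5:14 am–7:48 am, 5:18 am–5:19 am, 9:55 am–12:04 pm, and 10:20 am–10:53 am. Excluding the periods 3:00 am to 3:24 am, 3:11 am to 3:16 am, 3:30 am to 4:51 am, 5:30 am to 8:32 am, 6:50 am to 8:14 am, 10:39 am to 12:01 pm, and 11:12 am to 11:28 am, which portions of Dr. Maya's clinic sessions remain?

12:19 am-3:00 am, 5:14 am-5:30 am, 9:55 am-10:39 am, 12:01 pm-12:04 pm

Merge the first list: 12:19 am-3:13 am, 5:14 am-7:48 am, 9:55 am-12:04 pm.
Merge the second list: 3:00 am-3:24 am, 3:30 am-4:51 am, 5:30 am-8:32 am, 10:39 am-12:01 pm.
12:19 am-3:13 am minus B → 12:19 am-3:00 am.
5:14 am-7:48 am minus B → 5:14 am-5:30 am.
9:55 am-12:04 pm minus B → 9:55 am-10:39 am, 12:01 pm-12:04 pm.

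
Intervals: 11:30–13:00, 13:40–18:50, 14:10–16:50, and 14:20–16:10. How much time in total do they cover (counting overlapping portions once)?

Merged: 11:30-13:00, 13:40-18:50.
Lengths: 1 h 30 min + 5 h 10 min = 6 h 40 min.

6 h 40 min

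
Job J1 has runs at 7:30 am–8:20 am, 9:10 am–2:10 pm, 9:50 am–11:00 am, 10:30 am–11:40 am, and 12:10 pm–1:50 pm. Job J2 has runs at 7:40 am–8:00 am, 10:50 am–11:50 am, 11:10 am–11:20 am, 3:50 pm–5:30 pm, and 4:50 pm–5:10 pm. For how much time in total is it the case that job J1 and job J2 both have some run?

Merge the first list: 7:30 am-8:20 am, 9:10 am-2:10 pm.
Merge the second list: 7:40 am-8:00 am, 10:50 am-11:50 am, 3:50 pm-5:30 pm.
A ∩ B = 7:40 am-8:00 am, 10:50 am-11:50 am.
Total: 20 min + 1 h = 1 h 20 min.

1 h 20 min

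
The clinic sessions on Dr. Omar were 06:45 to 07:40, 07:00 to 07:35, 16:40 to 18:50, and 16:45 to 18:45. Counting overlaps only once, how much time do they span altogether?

Merged: 06:45–07:40, 16:40–18:50.
Lengths: 55 min + 2 h 10 min = 3 h 5 min.

3 h 5 min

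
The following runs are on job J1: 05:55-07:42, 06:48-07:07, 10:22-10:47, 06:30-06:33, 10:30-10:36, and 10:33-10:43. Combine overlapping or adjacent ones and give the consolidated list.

05:55–07:42, 10:22–10:47

Sort by start: 05:55–07:42, 06:30–06:33, 06:48–07:07, 10:22–10:47, 10:30–10:36, 10:33–10:43.
06:30–06:33 overlaps/touches 05:55–07:42 → extend to 05:55–07:42.
06:48–07:07 overlaps/touches 05:55–07:42 → extend to 05:55–07:42.
10:22–10:47 is disjoint → start new block.
10:30–10:36 overlaps/touches 10:22–10:47 → extend to 10:22–10:47.
10:33–10:43 overlaps/touches 10:22–10:47 → extend to 10:22–10:47.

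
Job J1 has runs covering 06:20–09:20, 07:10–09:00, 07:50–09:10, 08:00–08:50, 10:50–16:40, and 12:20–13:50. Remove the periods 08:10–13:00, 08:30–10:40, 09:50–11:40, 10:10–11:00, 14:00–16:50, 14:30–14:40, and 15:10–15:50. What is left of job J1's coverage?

06:20–08:10, 13:00–14:00

First set merges to 06:20–09:20, 10:50–16:40.
Second set merges to 08:10–13:00, 14:00–16:50.
06:20–09:20 with B removed leaves 06:20–08:10.
10:50–16:40 with B removed leaves 13:00–14:00.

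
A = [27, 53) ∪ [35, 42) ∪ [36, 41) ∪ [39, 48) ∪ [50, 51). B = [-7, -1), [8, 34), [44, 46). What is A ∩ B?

[27, 34) ∪ [44, 46)

Merge the first list: [27, 53).
[27, 53) ∩ B → [27, 34), [44, 46).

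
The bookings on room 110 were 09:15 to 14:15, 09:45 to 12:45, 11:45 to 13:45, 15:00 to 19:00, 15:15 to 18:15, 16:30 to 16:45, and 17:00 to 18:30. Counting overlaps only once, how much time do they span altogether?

9 h

Merged: 09:15-14:15, 15:00-19:00.
Lengths: 5 h + 4 h = 9 h.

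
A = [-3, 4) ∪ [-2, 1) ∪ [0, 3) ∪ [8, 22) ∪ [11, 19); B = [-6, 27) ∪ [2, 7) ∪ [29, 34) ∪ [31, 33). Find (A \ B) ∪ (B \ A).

[-6, -3) ∪ [4, 8) ∪ [22, 27) ∪ [29, 34)

Merge the first list: [-3, 4), [8, 22).
Merge the second list: [-6, 27), [29, 34).
Only in the first: none.
Only in the second: [-6, -3), [4, 8), [22, 27), [29, 34).
Together these are the periods covered by exactly one.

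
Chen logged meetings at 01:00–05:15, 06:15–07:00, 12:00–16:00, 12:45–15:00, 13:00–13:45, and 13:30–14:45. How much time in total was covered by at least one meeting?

9 h

Merged: 01:00–05:15, 06:15–07:00, 12:00–16:00.
Lengths: 4 h 15 min + 45 min + 4 h = 9 h.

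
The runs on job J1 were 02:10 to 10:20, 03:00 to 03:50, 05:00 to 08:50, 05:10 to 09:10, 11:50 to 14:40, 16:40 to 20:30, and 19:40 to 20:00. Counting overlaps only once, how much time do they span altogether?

14 h 50 min

Merged: 02:10-10:20, 11:50-14:40, 16:40-20:30.
Lengths: 8 h 10 min + 2 h 50 min + 3 h 50 min = 14 h 50 min.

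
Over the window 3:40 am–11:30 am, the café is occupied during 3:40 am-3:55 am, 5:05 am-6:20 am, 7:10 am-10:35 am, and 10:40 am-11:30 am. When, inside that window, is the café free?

3:55 am–5:05 am, 6:20 am–7:10 am, 10:35 am–10:40 am

Covered (merged): 3:40 am–3:55 am, 5:05 am–6:20 am, 7:10 am–10:35 am, 10:40 am–11:30 am.
Gaps within 3:40 am–11:30 am: 3:55 am–5:05 am, 6:20 am–7:10 am, 10:35 am–10:40 am.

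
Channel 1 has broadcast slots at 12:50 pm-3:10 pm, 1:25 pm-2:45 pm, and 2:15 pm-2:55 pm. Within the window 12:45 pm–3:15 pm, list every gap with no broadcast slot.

12:45 pm–12:50 pm, 3:10 pm–3:15 pm

The merged coverage is 12:50 pm–3:10 pm.
Gaps within 12:45 pm–3:15 pm: 12:45 pm–12:50 pm, 3:10 pm–3:15 pm.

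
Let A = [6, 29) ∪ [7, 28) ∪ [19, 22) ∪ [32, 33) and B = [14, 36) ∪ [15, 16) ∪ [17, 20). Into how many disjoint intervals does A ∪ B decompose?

1

First set merges to [6, 29), [32, 33).
Second set merges to [14, 36).
A ∪ B = [6, 36).
That is 1 disjoint piece.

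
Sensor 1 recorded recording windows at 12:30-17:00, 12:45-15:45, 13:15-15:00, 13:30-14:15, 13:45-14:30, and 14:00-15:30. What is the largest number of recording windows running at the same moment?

6

At 14:00, 6 of the intervals are simultaneously active.
No point has more.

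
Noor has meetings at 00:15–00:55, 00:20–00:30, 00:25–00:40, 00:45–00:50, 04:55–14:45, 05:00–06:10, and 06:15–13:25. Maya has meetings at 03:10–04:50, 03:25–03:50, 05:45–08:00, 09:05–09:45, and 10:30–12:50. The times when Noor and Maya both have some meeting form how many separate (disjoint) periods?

3

First set merges to 00:15–00:55, 04:55–14:45.
Second set merges to 03:10–04:50, 05:45–08:00, 09:05–09:45, 10:30–12:50.
A ∩ B = 05:45–08:00, 09:05–09:45, 10:30–12:50.
That is 3 disjoint pieces.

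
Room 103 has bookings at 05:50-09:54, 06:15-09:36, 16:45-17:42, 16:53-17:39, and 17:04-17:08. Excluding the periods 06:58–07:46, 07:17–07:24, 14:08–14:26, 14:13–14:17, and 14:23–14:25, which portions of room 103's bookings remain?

A, merged: 05:50–09:54, 16:45–17:42.
B, merged: 06:58–07:46, 14:08–14:26.
05:50–09:54 with B removed leaves 05:50–06:58, 07:46–09:54.
16:45–17:42 is untouched.

05:50–06:58, 07:46–09:54, 16:45–17:42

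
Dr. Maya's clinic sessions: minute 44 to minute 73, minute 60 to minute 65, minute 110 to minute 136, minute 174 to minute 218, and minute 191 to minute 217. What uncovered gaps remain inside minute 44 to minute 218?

Covered (merged): minute 44 to minute 73, minute 110 to minute 136, minute 174 to minute 218.
Uncovered inside minute 44 to minute 218: minute 73 to minute 110, minute 136 to minute 174.

minute 73 to minute 110, minute 136 to minute 174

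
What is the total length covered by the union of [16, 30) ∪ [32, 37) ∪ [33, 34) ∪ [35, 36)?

Merged: [16, 30), [32, 37).
Lengths: 14 + 5 = 19.

19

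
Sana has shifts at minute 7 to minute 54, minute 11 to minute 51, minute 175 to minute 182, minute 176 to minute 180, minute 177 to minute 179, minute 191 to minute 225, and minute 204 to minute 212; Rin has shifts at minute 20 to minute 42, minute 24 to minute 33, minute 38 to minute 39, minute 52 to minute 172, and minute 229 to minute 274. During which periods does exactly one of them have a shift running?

minute 7 to minute 20, minute 42 to minute 52, minute 54 to minute 172, minute 175 to minute 182, minute 191 to minute 225, minute 229 to minute 274

Merge the first list: minute 7 to minute 54, minute 175 to minute 182, minute 191 to minute 225.
Merge the second list: minute 20 to minute 42, minute 52 to minute 172, minute 229 to minute 274.
A but not B: minute 7 to minute 20, minute 42 to minute 52, minute 175 to minute 182, minute 191 to minute 225.
B but not A: minute 54 to minute 172, minute 229 to minute 274.
Combining gives A △ B.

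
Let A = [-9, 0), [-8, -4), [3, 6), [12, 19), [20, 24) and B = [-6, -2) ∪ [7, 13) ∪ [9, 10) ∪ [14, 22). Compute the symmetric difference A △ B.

[-9, -6) ∪ [-2, 0) ∪ [3, 6) ∪ [7, 12) ∪ [13, 14) ∪ [19, 20) ∪ [22, 24)

A, merged: [-9, 0), [3, 6), [12, 19), [20, 24).
B, merged: [-6, -2), [7, 13), [14, 22).
A but not B: [-9, -6), [-2, 0), [3, 6), [13, 14), [22, 24).
B but not A: [7, 12), [19, 20).
Combining gives A △ B.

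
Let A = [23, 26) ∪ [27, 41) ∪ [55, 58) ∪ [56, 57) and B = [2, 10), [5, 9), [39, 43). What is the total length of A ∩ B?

2

First set merges to [23, 26), [27, 41), [55, 58).
Second set merges to [2, 10), [39, 43).
A ∩ B = [39, 41).
Total: 2.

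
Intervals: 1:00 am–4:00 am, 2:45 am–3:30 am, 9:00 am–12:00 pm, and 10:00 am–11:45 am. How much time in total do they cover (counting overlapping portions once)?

6 h

Merged: 1:00 am-4:00 am, 9:00 am-12:00 pm.
Lengths: 3 h + 3 h = 6 h.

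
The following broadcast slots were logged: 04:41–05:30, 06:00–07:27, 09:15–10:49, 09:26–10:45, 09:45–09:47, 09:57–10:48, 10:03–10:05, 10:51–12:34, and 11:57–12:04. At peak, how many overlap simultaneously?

Sweep endpoints in order; track running count of active intervals.
Peak of 4 reached at 10:03.

4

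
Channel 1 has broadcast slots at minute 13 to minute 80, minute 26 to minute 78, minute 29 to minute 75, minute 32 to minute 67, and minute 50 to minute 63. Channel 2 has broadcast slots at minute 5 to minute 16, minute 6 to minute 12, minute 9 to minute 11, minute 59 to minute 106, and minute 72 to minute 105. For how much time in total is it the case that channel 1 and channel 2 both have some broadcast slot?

24 minutes

A, merged: minute 13 to minute 80.
B, merged: minute 5 to minute 16, minute 59 to minute 106.
A ∩ B = minute 13 to minute 16, minute 59 to minute 80.
Total: 3 minutes + 21 minutes = 24 minutes.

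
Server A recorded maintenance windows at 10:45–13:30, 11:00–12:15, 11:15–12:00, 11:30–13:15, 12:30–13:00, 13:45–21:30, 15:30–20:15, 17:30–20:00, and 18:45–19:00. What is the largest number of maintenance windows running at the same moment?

4

Walk the sorted start/end points keeping a running depth.
The depth first hits 4 at 11:30.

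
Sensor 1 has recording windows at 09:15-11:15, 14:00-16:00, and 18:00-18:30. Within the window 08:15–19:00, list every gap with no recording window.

After merging, the occupied span is 09:15-11:15, 14:00-16:00, 18:00-18:30.
Complement within 08:15-19:00: 08:15-09:15, 11:15-14:00, 16:00-18:00, 18:30-19:00.

08:15-09:15, 11:15-14:00, 16:00-18:00, 18:30-19:00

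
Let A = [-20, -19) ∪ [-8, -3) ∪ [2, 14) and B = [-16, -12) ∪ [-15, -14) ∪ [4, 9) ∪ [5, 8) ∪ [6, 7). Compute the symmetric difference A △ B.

Second set merges to [-16, -12), [4, 9).
A but not B: [-20, -19), [-8, -3), [2, 4), [9, 14).
B but not A: [-16, -12).
Combining gives A △ B.

[-20, -19) ∪ [-16, -12) ∪ [-8, -3) ∪ [2, 4) ∪ [9, 14)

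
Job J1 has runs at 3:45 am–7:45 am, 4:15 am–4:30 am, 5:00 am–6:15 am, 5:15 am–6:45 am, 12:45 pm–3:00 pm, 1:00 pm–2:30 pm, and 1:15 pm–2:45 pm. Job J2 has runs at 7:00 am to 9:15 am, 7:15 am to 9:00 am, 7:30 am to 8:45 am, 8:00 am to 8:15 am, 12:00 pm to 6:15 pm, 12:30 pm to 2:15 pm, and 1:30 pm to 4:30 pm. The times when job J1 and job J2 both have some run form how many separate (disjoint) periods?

Merge the first list: 3:45 am-7:45 am, 12:45 pm-3:00 pm.
Merge the second list: 7:00 am-9:15 am, 12:00 pm-6:15 pm.
A ∩ B = 7:00 am-7:45 am, 12:45 pm-3:00 pm.
That is 2 disjoint pieces.

2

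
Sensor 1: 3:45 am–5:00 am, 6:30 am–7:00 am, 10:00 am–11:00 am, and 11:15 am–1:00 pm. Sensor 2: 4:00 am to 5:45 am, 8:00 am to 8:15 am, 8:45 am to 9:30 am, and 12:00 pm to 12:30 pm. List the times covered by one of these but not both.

Only in the first: 3:45 am–4:00 am, 6:30 am–7:00 am, 10:00 am–11:00 am, 11:15 am–12:00 pm, 12:30 pm–1:00 pm.
Only in the second: 5:00 am–5:45 am, 8:00 am–8:15 am, 8:45 am–9:30 am.
Together these are the periods covered by exactly one.

3:45 am–4:00 am, 5:00 am–5:45 am, 6:30 am–7:00 am, 8:00 am–8:15 am, 8:45 am–9:30 am, 10:00 am–11:00 am, 11:15 am–12:00 pm, 12:30 pm–1:00 pm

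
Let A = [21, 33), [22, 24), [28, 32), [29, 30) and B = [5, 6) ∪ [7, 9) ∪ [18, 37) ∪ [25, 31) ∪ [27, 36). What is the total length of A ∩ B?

12

First set merges to [21, 33).
Second set merges to [5, 6), [7, 9), [18, 37).
A ∩ B = [21, 33).
Total: 12.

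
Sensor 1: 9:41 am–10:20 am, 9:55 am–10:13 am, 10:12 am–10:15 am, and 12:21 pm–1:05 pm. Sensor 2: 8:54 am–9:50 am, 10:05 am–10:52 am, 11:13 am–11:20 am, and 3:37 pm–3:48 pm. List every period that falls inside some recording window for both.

9:41 am-9:50 am, 10:05 am-10:20 am

A, merged: 9:41 am-10:20 am, 12:21 pm-1:05 pm.
9:41 am-10:20 am overlaps B on 9:41 am-9:50 am, 10:05 am-10:20 am.
12:21 pm-1:05 pm falls entirely outside B.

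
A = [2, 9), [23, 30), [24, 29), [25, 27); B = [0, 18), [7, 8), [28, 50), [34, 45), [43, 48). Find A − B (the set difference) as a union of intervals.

[23, 28)

Merge the first list: [2, 9), [23, 30).
Merge the second list: [0, 18), [28, 50).
[2, 9) lies entirely inside B → drops out.
[23, 30) with B removed leaves [23, 28).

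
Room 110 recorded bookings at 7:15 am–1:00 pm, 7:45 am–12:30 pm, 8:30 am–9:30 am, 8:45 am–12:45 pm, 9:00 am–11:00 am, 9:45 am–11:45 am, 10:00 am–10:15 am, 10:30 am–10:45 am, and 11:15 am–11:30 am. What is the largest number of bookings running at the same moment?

Sweep endpoints in order; track running count of active intervals.
Peak of 6 reached at 10:00 am.

6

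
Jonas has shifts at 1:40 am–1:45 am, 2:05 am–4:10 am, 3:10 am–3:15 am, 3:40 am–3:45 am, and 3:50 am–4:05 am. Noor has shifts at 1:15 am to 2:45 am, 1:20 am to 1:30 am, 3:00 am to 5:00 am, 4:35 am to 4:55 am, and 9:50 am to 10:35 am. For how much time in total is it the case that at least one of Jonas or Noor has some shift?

4 h 30 min

A, merged: 1:40 am-1:45 am, 2:05 am-4:10 am.
B, merged: 1:15 am-2:45 am, 3:00 am-5:00 am, 9:50 am-10:35 am.
A ∪ B = 1:15 am-5:00 am, 9:50 am-10:35 am.
Total: 3 h 45 min + 45 min = 4 h 30 min.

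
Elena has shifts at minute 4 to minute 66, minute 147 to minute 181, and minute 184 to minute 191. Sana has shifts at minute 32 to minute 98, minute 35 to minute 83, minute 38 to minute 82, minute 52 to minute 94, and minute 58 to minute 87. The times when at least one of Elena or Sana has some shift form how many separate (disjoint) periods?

Merge the second list: minute 32 to minute 98.
A ∪ B = minute 4 to minute 98, minute 147 to minute 181, minute 184 to minute 191.
That is 3 disjoint pieces.

3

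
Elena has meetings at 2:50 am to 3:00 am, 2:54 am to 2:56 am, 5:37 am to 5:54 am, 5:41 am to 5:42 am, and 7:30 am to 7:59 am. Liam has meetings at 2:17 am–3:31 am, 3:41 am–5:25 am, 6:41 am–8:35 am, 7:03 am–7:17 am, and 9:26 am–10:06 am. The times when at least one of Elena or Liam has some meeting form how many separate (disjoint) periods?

Merge the first list: 2:50 am–3:00 am, 5:37 am–5:54 am, 7:30 am–7:59 am.
Merge the second list: 2:17 am–3:31 am, 3:41 am–5:25 am, 6:41 am–8:35 am, 9:26 am–10:06 am.
A ∪ B = 2:17 am–3:31 am, 3:41 am–5:25 am, 5:37 am–5:54 am, 6:41 am–8:35 am, 9:26 am–10:06 am.
That is 5 disjoint pieces.

5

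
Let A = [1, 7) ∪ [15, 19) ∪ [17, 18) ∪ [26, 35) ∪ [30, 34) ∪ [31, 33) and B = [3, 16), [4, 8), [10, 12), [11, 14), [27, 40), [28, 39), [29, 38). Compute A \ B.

[1, 3) ∪ [16, 19) ∪ [26, 27)

A, merged: [1, 7), [15, 19), [26, 35).
B, merged: [3, 16), [27, 40).
[1, 7) minus B → [1, 3).
[15, 19) minus B → [16, 19).
[26, 35) minus B → [26, 27).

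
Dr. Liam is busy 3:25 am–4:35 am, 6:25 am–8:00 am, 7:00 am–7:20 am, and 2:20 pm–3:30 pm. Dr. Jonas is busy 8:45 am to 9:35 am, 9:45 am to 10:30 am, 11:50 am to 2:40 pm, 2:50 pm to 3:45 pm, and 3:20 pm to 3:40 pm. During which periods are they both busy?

2:20 pm-2:40 pm, 2:50 pm-3:30 pm

First set merges to 3:25 am-4:35 am, 6:25 am-8:00 am, 2:20 pm-3:30 pm.
Second set merges to 8:45 am-9:35 am, 9:45 am-10:30 am, 11:50 am-2:40 pm, 2:50 pm-3:45 pm.
3:25 am-4:35 am falls entirely outside B.
6:25 am-8:00 am falls entirely outside B.
2:20 pm-3:30 pm overlaps B on 2:20 pm-2:40 pm, 2:50 pm-3:30 pm.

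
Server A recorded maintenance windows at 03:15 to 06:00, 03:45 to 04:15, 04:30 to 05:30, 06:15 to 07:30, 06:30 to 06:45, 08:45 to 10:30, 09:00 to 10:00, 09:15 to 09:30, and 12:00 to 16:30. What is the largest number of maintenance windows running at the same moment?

3

Walk the sorted start/end points keeping a running depth.
The depth first hits 3 at 09:15.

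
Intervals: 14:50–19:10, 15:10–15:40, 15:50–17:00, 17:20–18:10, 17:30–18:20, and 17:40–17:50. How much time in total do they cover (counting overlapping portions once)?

4 h 20 min

Merged: 14:50-19:10.
Length: 4 h 20 min.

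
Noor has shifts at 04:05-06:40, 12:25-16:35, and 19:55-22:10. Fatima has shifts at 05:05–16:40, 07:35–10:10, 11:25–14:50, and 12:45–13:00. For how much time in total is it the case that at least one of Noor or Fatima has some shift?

B, merged: 05:05–16:40.
A ∪ B = 04:05–16:40, 19:55–22:10.
Total: 12 h 35 min + 2 h 15 min = 14 h 50 min.

14 h 50 min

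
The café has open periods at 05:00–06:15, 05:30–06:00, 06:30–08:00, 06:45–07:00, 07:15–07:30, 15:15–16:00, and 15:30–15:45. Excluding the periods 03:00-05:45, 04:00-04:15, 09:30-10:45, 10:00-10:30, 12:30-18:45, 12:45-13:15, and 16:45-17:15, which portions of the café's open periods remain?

Merge the first list: 05:00–06:15, 06:30–08:00, 15:15–16:00.
Merge the second list: 03:00–05:45, 09:30–10:45, 12:30–18:45.
05:00–06:15 \ B = 05:45–06:15.
06:30–08:00: nothing removed.
15:15–16:00: entirely removed.

05:45–06:15, 06:30–08:00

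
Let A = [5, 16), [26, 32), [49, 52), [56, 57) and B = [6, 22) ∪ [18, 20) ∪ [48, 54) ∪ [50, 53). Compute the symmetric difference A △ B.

B, merged: [6, 22), [48, 54).
A \ B = [5, 6), [26, 32), [56, 57).
B \ A = [16, 22), [48, 49), [52, 54).
Union of the two gives the symmetric difference.

[5, 6) ∪ [16, 22) ∪ [26, 32) ∪ [48, 49) ∪ [52, 54) ∪ [56, 57)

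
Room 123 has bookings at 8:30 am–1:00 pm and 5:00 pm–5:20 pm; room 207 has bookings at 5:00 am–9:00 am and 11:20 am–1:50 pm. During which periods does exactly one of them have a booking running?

5:00 am-8:30 am, 9:00 am-11:20 am, 1:00 pm-1:50 pm, 5:00 pm-5:20 pm

A \ B = 9:00 am-11:20 am, 5:00 pm-5:20 pm.
B \ A = 5:00 am-8:30 am, 1:00 pm-1:50 pm.
Union of the two gives the symmetric difference.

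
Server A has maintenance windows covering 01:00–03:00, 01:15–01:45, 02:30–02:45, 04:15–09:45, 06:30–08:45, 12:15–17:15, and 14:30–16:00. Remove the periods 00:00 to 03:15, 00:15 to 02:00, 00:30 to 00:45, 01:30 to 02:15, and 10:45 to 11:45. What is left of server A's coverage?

04:15–09:45, 12:15–17:15

Merge the first list: 01:00–03:00, 04:15–09:45, 12:15–17:15.
Merge the second list: 00:00–03:15, 10:45–11:45.
01:00–03:00: fully covered by B → removed.
04:15–09:45: no B overlap → unchanged.
12:15–17:15: no B overlap → unchanged.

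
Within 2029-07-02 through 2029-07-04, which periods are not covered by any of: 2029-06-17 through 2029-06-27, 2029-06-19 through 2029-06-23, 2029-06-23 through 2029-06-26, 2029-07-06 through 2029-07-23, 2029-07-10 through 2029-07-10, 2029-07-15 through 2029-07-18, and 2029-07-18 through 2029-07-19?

2029-07-02 through 2029-07-04

Covered (merged): 2029-06-17 through 2029-06-27, 2029-07-06 through 2029-07-23.
Uncovered inside 2029-07-02 through 2029-07-04: 2029-07-02 through 2029-07-04.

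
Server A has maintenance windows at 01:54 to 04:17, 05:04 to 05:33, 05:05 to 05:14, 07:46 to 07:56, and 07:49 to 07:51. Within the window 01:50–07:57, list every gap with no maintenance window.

After merging, the occupied span is 01:54–04:17, 05:04–05:33, 07:46–07:56.
Uncovered inside 01:50–07:57: 01:50–01:54, 04:17–05:04, 05:33–07:46, 07:56–07:57.

01:50–01:54, 04:17–05:04, 05:33–07:46, 07:56–07:57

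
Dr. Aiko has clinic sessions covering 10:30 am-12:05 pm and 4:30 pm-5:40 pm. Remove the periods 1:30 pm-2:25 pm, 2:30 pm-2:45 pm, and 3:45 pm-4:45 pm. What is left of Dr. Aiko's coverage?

10:30 am-12:05 pm: nothing removed.
4:30 pm-5:40 pm \ B = 4:45 pm-5:40 pm.

10:30 am-12:05 pm, 4:45 pm-5:40 pm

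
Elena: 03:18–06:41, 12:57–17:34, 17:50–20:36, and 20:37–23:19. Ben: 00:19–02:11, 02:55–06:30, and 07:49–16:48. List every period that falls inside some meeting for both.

03:18–06:41 overlaps B on 03:18–06:30.
12:57–17:34 overlaps B on 12:57–16:48.
17:50–20:36 falls entirely outside B.
20:37–23:19 falls entirely outside B.

03:18–06:30, 12:57–16:48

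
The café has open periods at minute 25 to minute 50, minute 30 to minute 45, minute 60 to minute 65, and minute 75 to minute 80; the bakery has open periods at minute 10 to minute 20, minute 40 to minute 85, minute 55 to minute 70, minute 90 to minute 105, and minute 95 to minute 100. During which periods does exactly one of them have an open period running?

minute 10 to minute 20, minute 25 to minute 40, minute 50 to minute 60, minute 65 to minute 75, minute 80 to minute 85, minute 90 to minute 105

First set merges to minute 25 to minute 50, minute 60 to minute 65, minute 75 to minute 80.
Second set merges to minute 10 to minute 20, minute 40 to minute 85, minute 90 to minute 105.
Only in the first: minute 25 to minute 40.
Only in the second: minute 10 to minute 20, minute 50 to minute 60, minute 65 to minute 75, minute 80 to minute 85, minute 90 to minute 105.
Together these are the periods covered by exactly one.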